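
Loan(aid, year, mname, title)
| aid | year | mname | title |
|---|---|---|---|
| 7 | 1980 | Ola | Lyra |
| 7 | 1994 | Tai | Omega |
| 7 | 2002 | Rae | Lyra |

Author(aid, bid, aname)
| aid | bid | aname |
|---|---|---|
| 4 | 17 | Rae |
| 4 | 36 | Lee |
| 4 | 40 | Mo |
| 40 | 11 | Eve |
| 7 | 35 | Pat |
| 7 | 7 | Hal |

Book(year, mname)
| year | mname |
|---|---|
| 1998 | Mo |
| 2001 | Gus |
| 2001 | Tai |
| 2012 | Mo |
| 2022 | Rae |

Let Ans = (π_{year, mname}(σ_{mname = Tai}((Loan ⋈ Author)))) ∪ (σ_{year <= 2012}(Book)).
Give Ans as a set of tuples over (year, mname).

Loan ⋈ Author (natural join on aid): {(7, 1980, Ola, Lyra, 35, Pat), (7, 1980, Ola, Lyra, 7, Hal), (7, 1994, Tai, Omega, 35, Pat), (7, 1994, Tai, Omega, 7, Hal), (7, 2002, Rae, Lyra, 35, Pat), (7, 2002, Rae, Lyra, 7, Hal)}
Filtering on mname = Tai leaves {(7, 1994, Tai, Omega, 35, Pat), (7, 1994, Tai, Omega, 7, Hal)}.
π_{year, mname} gives {(1994, Tai)} (1 duplicate(s) eliminated).
Filtering on year <= 2012 leaves {(1998, Mo), (2001, Gus), (2001, Tai), (2012, Mo)}.
Union: {(1994, Tai)} with {(1998, Mo), (2001, Gus), (2001, Tai), (2012, Mo)} → {(1994, Tai), (1998, Mo), (2001, Gus), (2001, Tai), (2012, Mo)}

{(1994, Tai), (1998, Mo), (2001, Gus), (2001, Tai), (2012, Mo)}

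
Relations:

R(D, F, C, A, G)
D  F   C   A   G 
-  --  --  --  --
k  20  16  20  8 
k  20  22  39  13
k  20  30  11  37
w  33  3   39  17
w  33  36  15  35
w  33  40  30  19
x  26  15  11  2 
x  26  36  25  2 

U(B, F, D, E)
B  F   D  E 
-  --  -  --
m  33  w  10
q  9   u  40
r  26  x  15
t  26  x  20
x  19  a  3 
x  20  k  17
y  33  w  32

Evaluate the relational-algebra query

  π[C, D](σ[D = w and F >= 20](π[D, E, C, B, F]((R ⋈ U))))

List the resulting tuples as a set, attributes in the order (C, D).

{(3, w), (36, w), (40, w)}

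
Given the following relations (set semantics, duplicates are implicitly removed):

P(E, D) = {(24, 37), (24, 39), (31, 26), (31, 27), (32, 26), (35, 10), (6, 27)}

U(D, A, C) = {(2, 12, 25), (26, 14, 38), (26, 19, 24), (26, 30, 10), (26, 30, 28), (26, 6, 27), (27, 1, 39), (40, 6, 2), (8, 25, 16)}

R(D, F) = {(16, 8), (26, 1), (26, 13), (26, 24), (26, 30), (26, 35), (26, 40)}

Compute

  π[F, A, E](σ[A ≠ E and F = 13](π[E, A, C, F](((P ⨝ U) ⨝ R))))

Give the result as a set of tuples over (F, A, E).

{(13, 14, 31), (13, 14, 32), (13, 19, 31), (13, 19, 32), (13, 30, 31), (13, 30, 32), (13, 6, 31), (13, 6, 32)}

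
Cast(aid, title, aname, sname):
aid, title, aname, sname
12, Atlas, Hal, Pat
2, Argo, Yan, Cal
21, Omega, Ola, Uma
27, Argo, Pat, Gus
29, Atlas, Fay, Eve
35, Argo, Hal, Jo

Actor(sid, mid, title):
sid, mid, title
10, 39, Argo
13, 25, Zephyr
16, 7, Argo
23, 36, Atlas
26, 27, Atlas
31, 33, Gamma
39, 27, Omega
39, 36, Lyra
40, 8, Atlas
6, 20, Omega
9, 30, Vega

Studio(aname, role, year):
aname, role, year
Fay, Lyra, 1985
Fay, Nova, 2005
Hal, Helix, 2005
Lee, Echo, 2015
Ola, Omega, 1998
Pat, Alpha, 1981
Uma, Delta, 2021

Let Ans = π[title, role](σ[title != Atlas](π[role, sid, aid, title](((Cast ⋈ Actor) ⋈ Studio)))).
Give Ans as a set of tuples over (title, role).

{(Argo, Alpha), (Argo, Helix), (Omega, Omega)}

Joining Cast and Actor on title yields {(12, Atlas, Hal, Pat, 23, 36), (12, Atlas, Hal, Pat, 26, 27), (12, Atlas, Hal, Pat, 40, 8), (2, Argo, Yan, Cal, 10, 39), (2, Argo, Yan, Cal, 16, 7), (21, Omega, Ola, Uma, 39, 27), (21, Omega, Ola, Uma, 6, 20), (27, Argo, Pat, Gus, 10, 39), (27, Argo, Pat, Gus, 16, 7), (29, Atlas, Fay, Eve, 23, 36), (29, Atlas, Fay, Eve, 26, 27), (29, Atlas, Fay, Eve, 40, 8), (35, Argo, Hal, Jo, 10, 39), (35, Argo, Hal, Jo, 16, 7)}.
Joining (Cast ⋈ Actor) and Studio on aname yields {(12, Atlas, Hal, Pat, 23, 36, Helix, 2005), (12, Atlas, Hal, Pat, 26, 27, Helix, 2005), (12, Atlas, Hal, Pat, 40, 8, Helix, 2005), (21, Omega, Ola, Uma, 39, 27, Omega, 1998), (21, Omega, Ola, Uma, 6, 20, Omega, 1998), (27, Argo, Pat, Gus, 10, 39, Alpha, 1981), (27, Argo, Pat, Gus, 16, 7, Alpha, 1981), (29, Atlas, Fay, Eve, 23, 36, Lyra, 1985), (29, Atlas, Fay, Eve, 23, 36, Nova, 2005), (29, Atlas, Fay, Eve, 26, 27, Lyra, 1985), (29, Atlas, Fay, Eve, 26, 27, Nova, 2005), (29, Atlas, Fay, Eve, 40, 8, Lyra, 1985), (29, Atlas, Fay, Eve, 40, 8, Nova, 2005), (35, Argo, Hal, Jo, 10, 39, Helix, 2005), (35, Argo, Hal, Jo, 16, 7, Helix, 2005)}.
π_{role, sid, aid, title} gives {(Alpha, 10, 27, Argo), (Alpha, 16, 27, Argo), (Helix, 10, 35, Argo), (Helix, 16, 35, Argo), (Helix, 23, 12, Atlas), (Helix, 26, 12, Atlas), (Helix, 40, 12, Atlas), (Lyra, 23, 29, Atlas), (Lyra, 26, 29, Atlas), (Lyra, 40, 29, Atlas), (Nova, 23, 29, Atlas), (Nova, 26, 29, Atlas), (Nova, 40, 29, Atlas), (Omega, 39, 21, Omega), (Omega, 6, 21, Omega)}.
Apply σ_{title != Atlas}; surviving tuples: {(Alpha, 10, 27, Argo), (Alpha, 16, 27, Argo), (Helix, 10, 35, Argo), (Helix, 16, 35, Argo), (Omega, 39, 21, Omega), (Omega, 6, 21, Omega)}
π_{title, role} gives {(Argo, Alpha), (Argo, Helix), (Omega, Omega)} (3 duplicate(s) eliminated).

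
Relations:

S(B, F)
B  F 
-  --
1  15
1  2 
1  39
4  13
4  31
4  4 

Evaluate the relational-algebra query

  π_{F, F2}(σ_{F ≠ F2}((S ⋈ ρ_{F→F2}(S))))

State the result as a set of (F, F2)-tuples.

ρ[F→F2]: schema becomes (B, F2); tuples unchanged.
Joining S and ρ_{F→F2}(S) on B yields {(1, 15, 15), (1, 15, 2), (1, 15, 39), (1, 2, 15), (1, 2, 2), (1, 2, 39), (1, 39, 15), (1, 39, 2), (1, 39, 39), (4, 13, 13), (4, 13, 31), (4, 13, 4), (4, 31, 13), (4, 31, 31), (4, 31, 4), (4, 4, 13), (4, 4, 31), (4, 4, 4)}.
Selection F ≠ F2: {(1, 15, 2), (1, 15, 39), (1, 2, 15), (1, 2, 39), (1, 39, 15), (1, 39, 2), (4, 13, 31), (4, 13, 4), (4, 31, 13), (4, 31, 4), (4, 4, 13), (4, 4, 31)}
Projecting to F, F2: {(13, 31), (13, 4), (15, 2), (15, 39), (2, 15), (2, 39), (31, 13), (31, 4), (39, 15), (39, 2), (4, 13), (4, 31)}

{(13, 31), (13, 4), (15, 2), (15, 39), (2, 15), (2, 39), (31, 13), (31, 4), (39, 15), (39, 2), (4, 13), (4, 31)}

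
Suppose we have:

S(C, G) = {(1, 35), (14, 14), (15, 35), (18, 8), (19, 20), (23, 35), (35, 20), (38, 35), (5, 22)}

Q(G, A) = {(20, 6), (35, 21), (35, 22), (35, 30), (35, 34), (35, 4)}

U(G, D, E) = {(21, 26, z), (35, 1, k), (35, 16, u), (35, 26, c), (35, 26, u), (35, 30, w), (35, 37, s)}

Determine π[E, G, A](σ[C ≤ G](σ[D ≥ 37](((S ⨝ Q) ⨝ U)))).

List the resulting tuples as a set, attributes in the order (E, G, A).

{(s, 35, 21), (s, 35, 22), (s, 35, 30), (s, 35, 34), (s, 35, 4)}

S ⋈ Q (natural join on G): {(1, 35, 21), (1, 35, 22), (1, 35, 30), (1, 35, 34), (1, 35, 4), (15, 35, 21), (15, 35, 22), (15, 35, 30), (15, 35, 34), (15, 35, 4), (19, 20, 6), (23, 35, 21), (23, 35, 22), (23, 35, 30), (23, 35, 34), (23, 35, 4), (35, 20, 6), (38, 35, 21), (38, 35, 22), (38, 35, 30), (38, 35, 34), (38, 35, 4)}
(S ⨝ Q) ⋈ U (natural join on G): {(1, 35, 21, 1, k), (1, 35, 21, 16, u), (1, 35, 21, 26, c), (1, 35, 21, 26, u), (1, 35, 21, 30, w), (1, 35, 21, 37, s), (1, 35, 22, 1, k), (1, 35, 22, 16, u), (1, 35, 22, 26, c), (1, 35, 22, 26, u), (1, 35, 22, 30, w), (1, 35, 22, 37, s), (1, 35, 30, 1, k), (1, 35, 30, 16, u), (1, 35, 30, 26, c), (1, 35, 30, 26, u), (1, 35, 30, 30, w), (1, 35, 30, 37, s), (1, 35, 34, 1, k), (1, 35, 34, 16, u), (1, 35, 34, 26, c), (1, 35, 34, 26, u), (1, 35, 34, 30, w), (1, 35, 34, 37, s), (1, 35, 4, 1, k), (1, 35, 4, 16, u), (1, 35, 4, 26, c), (1, 35, 4, 26, u), (1, 35, 4, 30, w), (1, 35, 4, 37, s), (15, 35, 21, 1, k), (15, 35, 21, 16, u), (15, 35, 21, 26, c), (15, 35, 21, 26, u), (15, 35, 21, 30, w), (15, 35, 21, 37, s), (15, 35, 22, 1, k), (15, 35, 22, 16, u), (15, 35, 22, 26, c), (15, 35, 22, 26, u), (15, 35, 22, 30, w), (15, 35, 22, 37, s), (15, 35, 30, 1, k), (15, 35, 30, 16, u), (15, 35, 30, 26, c), (15, 35, 30, 26, u), (15, 35, 30, 30, w), (15, 35, 30, 37, s), (15, 35, 34, 1, k), (15, 35, 34, 16, u), (15, 35, 34, 26, c), (15, 35, 34, 26, u), (15, 35, 34, 30, w), (15, 35, 34, 37, s), (15, 35, 4, 1, k), (15, 35, 4, 16, u), (15, 35, 4, 26, c), (15, 35, 4, 26, u), (15, 35, 4, 30, w), (15, 35, 4, 37, s), (23, 35, 21, 1, k), (23, 35, 21, 16, u), (23, 35, 21, 26, c), (23, 35, 21, 26, u), (23, 35, 21, 30, w), (23, 35, 21, 37, s), (23, 35, 22, 1, k), (23, 35, 22, 16, u), (23, 35, 22, 26, c), (23, 35, 22, 26, u), (23, 35, 22, 30, w), (23, 35, 22, 37, s), (23, 35, 30, 1, k), (23, 35, 30, 16, u), (23, 35, 30, 26, c), (23, 35, 30, 26, u), (23, 35, 30, 30, w), (23, 35, 30, 37, s), (23, 35, 34, 1, k), (23, 35, 34, 16, u), (23, 35, 34, 26, c), (23, 35, 34, 26, u), (23, 35, 34, 30, w), (23, 35, 34, 37, s), (23, 35, 4, 1, k), (23, 35, 4, 16, u), (23, 35, 4, 26, c), (23, 35, 4, 26, u), (23, 35, 4, 30, w), (23, 35, 4, 37, s), (38, 35, 21, 1, k), (38, 35, 21, 16, u), (38, 35, 21, 26, c), (38, 35, 21, 26, u), (38, 35, 21, 30, w), (38, 35, 21, 37, s), (38, 35, 22, 1, k), (38, 35, 22, 16, u), (38, 35, 22, 26, c), (38, 35, 22, 26, u), (38, 35, 22, 30, w), (38, 35, 22, 37, s), (38, 35, 30, 1, k), (38, 35, 30, 16, u), (38, 35, 30, 26, c), (38, 35, 30, 26, u), (38, 35, 30, 30, w), (38, 35, 30, 37, s), (38, 35, 34, 1, k), (38, 35, 34, 16, u), (38, 35, 34, 26, c), (38, 35, 34, 26, u), (38, 35, 34, 30, w), (38, 35, 34, 37, s), (38, 35, 4, 1, k), (38, 35, 4, 16, u), (38, 35, 4, 26, c), (38, 35, 4, 26, u), (38, 35, 4, 30, w), (38, 35, 4, 37, s)}
Apply σ_{D ≥ 37}; surviving tuples: {(1, 35, 21, 37, s), (1, 35, 22, 37, s), (1, 35, 30, 37, s), (1, 35, 34, 37, s), (1, 35, 4, 37, s), (15, 35, 21, 37, s), (15, 35, 22, 37, s), (15, 35, 30, 37, s), (15, 35, 34, 37, s), (15, 35, 4, 37, s), (23, 35, 21, 37, s), (23, 35, 22, 37, s), (23, 35, 30, 37, s), (23, 35, 34, 37, s), (23, 35, 4, 37, s), (38, 35, 21, 37, s), (38, 35, 22, 37, s), (38, 35, 30, 37, s), (38, 35, 34, 37, s), (38, 35, 4, 37, s)}
Apply σ_{C ≤ G}; surviving tuples: {(1, 35, 21, 37, s), (1, 35, 22, 37, s), (1, 35, 30, 37, s), (1, 35, 34, 37, s), (1, 35, 4, 37, s), (15, 35, 21, 37, s), (15, 35, 22, 37, s), (15, 35, 30, 37, s), (15, 35, 34, 37, s), (15, 35, 4, 37, s), (23, 35, 21, 37, s), (23, 35, 22, 37, s), (23, 35, 30, 37, s), (23, 35, 34, 37, s), (23, 35, 4, 37, s)}
π_{E, G, A} gives {(s, 35, 21), (s, 35, 22), (s, 35, 30), (s, 35, 34), (s, 35, 4)} (10 duplicate(s) eliminated).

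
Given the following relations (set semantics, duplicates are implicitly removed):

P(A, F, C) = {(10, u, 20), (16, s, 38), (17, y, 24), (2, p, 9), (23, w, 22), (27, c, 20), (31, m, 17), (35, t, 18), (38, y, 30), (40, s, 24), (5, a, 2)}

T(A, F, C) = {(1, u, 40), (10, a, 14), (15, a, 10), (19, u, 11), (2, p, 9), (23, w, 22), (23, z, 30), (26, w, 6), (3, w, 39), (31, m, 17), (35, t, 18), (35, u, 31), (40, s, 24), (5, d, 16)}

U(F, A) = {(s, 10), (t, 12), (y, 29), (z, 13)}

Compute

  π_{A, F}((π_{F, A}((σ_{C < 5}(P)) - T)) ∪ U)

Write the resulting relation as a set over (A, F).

{(10, s), (12, t), (13, z), (29, y), (5, a)}

Apply σ_{C < 5}; surviving tuples: {(5, a, 2)}
Set difference of the two operands is {(5, a, 2)}.
π_{F, A} gives {(a, 5)}.
Set union of the two operands is {(a, 5), (s, 10), (t, 12), (y, 29), (z, 13)}.
π_{A, F} gives {(10, s), (12, t), (13, z), (29, y), (5, a)}.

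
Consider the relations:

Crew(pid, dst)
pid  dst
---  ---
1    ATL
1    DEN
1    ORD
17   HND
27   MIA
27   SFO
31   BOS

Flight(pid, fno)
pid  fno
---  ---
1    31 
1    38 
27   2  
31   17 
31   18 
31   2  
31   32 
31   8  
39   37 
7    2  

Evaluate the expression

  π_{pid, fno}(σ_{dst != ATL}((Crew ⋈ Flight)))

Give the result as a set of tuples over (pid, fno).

{(1, 31), (1, 38), (27, 2), (31, 17), (31, 18), (31, 2), (31, 32), (31, 8)}

Joining Crew and Flight on pid yields {(1, ATL, 31), (1, ATL, 38), (1, DEN, 31), (1, DEN, 38), (1, ORD, 31), (1, ORD, 38), (27, MIA, 2), (27, SFO, 2), (31, BOS, 17), (31, BOS, 18), (31, BOS, 2), (31, BOS, 32), (31, BOS, 8)}.
σ[dst != ATL]: keep tuples satisfying dst != ATL → {(1, DEN, 31), (1, DEN, 38), (1, ORD, 31), (1, ORD, 38), (27, MIA, 2), (27, SFO, 2), (31, BOS, 17), (31, BOS, 18), (31, BOS, 2), (31, BOS, 32), (31, BOS, 8)}
Projecting to pid, fno (3 duplicate(s) eliminated): {(1, 31), (1, 38), (27, 2), (31, 17), (31, 18), (31, 2), (31, 32), (31, 8)}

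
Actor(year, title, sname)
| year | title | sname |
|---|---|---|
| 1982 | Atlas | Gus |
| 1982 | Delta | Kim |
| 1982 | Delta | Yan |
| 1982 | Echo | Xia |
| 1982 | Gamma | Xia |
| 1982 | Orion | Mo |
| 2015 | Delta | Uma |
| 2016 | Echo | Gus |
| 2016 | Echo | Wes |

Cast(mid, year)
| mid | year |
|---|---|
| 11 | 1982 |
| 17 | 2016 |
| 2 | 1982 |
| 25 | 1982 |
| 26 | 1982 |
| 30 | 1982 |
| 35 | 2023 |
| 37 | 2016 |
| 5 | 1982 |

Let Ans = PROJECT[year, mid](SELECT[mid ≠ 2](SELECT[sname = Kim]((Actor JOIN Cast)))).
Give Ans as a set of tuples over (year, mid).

{(1982, 11), (1982, 25), (1982, 26), (1982, 30), (1982, 5)}

Natural join on year: {(1982, Atlas, Gus, 11), (1982, Atlas, Gus, 2), (1982, Atlas, Gus, 25), (1982, Atlas, Gus, 26), (1982, Atlas, Gus, 30), (1982, Atlas, Gus, 5), (1982, Delta, Kim, 11), (1982, Delta, Kim, 2), (1982, Delta, Kim, 25), (1982, Delta, Kim, 26), (1982, Delta, Kim, 30), (1982, Delta, Kim, 5), (1982, Delta, Yan, 11), (1982, Delta, Yan, 2), (1982, Delta, Yan, 25), (1982, Delta, Yan, 26), (1982, Delta, Yan, 30), (1982, Delta, Yan, 5), (1982, Echo, Xia, 11), (1982, Echo, Xia, 2), (1982, Echo, Xia, 25), (1982, Echo, Xia, 26), (1982, Echo, Xia, 30), (1982, Echo, Xia, 5), (1982, Gamma, Xia, 11), (1982, Gamma, Xia, 2), (1982, Gamma, Xia, 25), (1982, Gamma, Xia, 26), (1982, Gamma, Xia, 30), (1982, Gamma, Xia, 5), (1982, Orion, Mo, 11), (1982, Orion, Mo, 2), (1982, Orion, Mo, 25), (1982, Orion, Mo, 26), (1982, Orion, Mo, 30), (1982, Orion, Mo, 5), (2016, Echo, Gus, 17), (2016, Echo, Gus, 37), (2016, Echo, Wes, 17), (2016, Echo, Wes, 37)}
σ[sname = Kim]: keep tuples satisfying sname = Kim → {(1982, Delta, Kim, 11), (1982, Delta, Kim, 2), (1982, Delta, Kim, 25), (1982, Delta, Kim, 26), (1982, Delta, Kim, 30), (1982, Delta, Kim, 5)}
σ[mid ≠ 2]: keep tuples satisfying mid ≠ 2 → {(1982, Delta, Kim, 11), (1982, Delta, Kim, 25), (1982, Delta, Kim, 26), (1982, Delta, Kim, 30), (1982, Delta, Kim, 5)}
π_{year, mid} gives {(1982, 11), (1982, 25), (1982, 26), (1982, 30), (1982, 5)}.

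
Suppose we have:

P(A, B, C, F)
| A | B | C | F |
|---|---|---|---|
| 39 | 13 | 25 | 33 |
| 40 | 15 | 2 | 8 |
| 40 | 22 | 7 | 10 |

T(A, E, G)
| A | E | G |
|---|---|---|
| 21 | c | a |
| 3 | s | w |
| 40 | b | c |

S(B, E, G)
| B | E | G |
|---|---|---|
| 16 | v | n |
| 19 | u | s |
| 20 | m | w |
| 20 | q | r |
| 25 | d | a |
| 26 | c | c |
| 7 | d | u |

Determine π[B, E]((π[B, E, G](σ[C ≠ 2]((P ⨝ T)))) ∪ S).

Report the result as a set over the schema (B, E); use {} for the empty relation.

Natural join on A: {(40, 15, 2, 8, b, c), (40, 22, 7, 10, b, c)}
Apply σ_{C ≠ 2}; surviving tuples: {(40, 22, 7, 10, b, c)}
π[B, E, G]: project onto (B, E, G) → {(22, b, c)}
Set union of the two operands is {(16, v, n), (19, u, s), (20, m, w), (20, q, r), (22, b, c), (25, d, a), (26, c, c), (7, d, u)}.
π[B, E]: project onto (B, E) → {(16, v), (19, u), (20, m), (20, q), (22, b), (25, d), (26, c), (7, d)}

{(16, v), (19, u), (20, m), (20, q), (22, b), (25, d), (26, c), (7, d)}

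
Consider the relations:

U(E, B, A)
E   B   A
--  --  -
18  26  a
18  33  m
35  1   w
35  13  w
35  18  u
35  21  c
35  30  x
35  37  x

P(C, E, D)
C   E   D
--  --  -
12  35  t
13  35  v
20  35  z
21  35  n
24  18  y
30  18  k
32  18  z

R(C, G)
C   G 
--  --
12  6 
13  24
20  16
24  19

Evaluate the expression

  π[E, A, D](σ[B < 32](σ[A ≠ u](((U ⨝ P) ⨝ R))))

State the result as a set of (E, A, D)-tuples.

U ⋈ P (natural join on E): {(18, 26, a, 24, y), (18, 26, a, 30, k), (18, 26, a, 32, z), (18, 33, m, 24, y), (18, 33, m, 30, k), (18, 33, m, 32, z), (35, 1, w, 12, t), (35, 1, w, 13, v), (35, 1, w, 20, z), (35, 1, w, 21, n), (35, 13, w, 12, t), (35, 13, w, 13, v), (35, 13, w, 20, z), (35, 13, w, 21, n), (35, 18, u, 12, t), (35, 18, u, 13, v), (35, 18, u, 20, z), (35, 18, u, 21, n), (35, 21, c, 12, t), (35, 21, c, 13, v), (35, 21, c, 20, z), (35, 21, c, 21, n), (35, 30, x, 12, t), (35, 30, x, 13, v), (35, 30, x, 20, z), (35, 30, x, 21, n), (35, 37, x, 12, t), (35, 37, x, 13, v), (35, 37, x, 20, z), (35, 37, x, 21, n)}
(U ⨝ P) ⋈ R (natural join on C): {(18, 26, a, 24, y, 19), (18, 33, m, 24, y, 19), (35, 1, w, 12, t, 6), (35, 1, w, 13, v, 24), (35, 1, w, 20, z, 16), (35, 13, w, 12, t, 6), (35, 13, w, 13, v, 24), (35, 13, w, 20, z, 16), (35, 18, u, 12, t, 6), (35, 18, u, 13, v, 24), (35, 18, u, 20, z, 16), (35, 21, c, 12, t, 6), (35, 21, c, 13, v, 24), (35, 21, c, 20, z, 16), (35, 30, x, 12, t, 6), (35, 30, x, 13, v, 24), (35, 30, x, 20, z, 16), (35, 37, x, 12, t, 6), (35, 37, x, 13, v, 24), (35, 37, x, 20, z, 16)}
Apply σ_{A ≠ u}; surviving tuples: {(18, 26, a, 24, y, 19), (18, 33, m, 24, y, 19), (35, 1, w, 12, t, 6), (35, 1, w, 13, v, 24), (35, 1, w, 20, z, 16), (35, 13, w, 12, t, 6), (35, 13, w, 13, v, 24), (35, 13, w, 20, z, 16), (35, 21, c, 12, t, 6), (35, 21, c, 13, v, 24), (35, 21, c, 20, z, 16), (35, 30, x, 12, t, 6), (35, 30, x, 13, v, 24), (35, 30, x, 20, z, 16), (35, 37, x, 12, t, 6), (35, 37, x, 13, v, 24), (35, 37, x, 20, z, 16)}
Apply σ_{B < 32}; surviving tuples: {(18, 26, a, 24, y, 19), (35, 1, w, 12, t, 6), (35, 1, w, 13, v, 24), (35, 1, w, 20, z, 16), (35, 13, w, 12, t, 6), (35, 13, w, 13, v, 24), (35, 13, w, 20, z, 16), (35, 21, c, 12, t, 6), (35, 21, c, 13, v, 24), (35, 21, c, 20, z, 16), (35, 30, x, 12, t, 6), (35, 30, x, 13, v, 24), (35, 30, x, 20, z, 16)}
Keep only column(s) E, A, D (3 duplicate(s) eliminated): {(18, a, y), (35, c, t), (35, c, v), (35, c, z), (35, w, t), (35, w, v), (35, w, z), (35, x, t), (35, x, v), (35, x, z)}

{(18, a, y), (35, c, t), (35, c, v), (35, c, z), (35, w, t), (35, w, v), (35, w, z), (35, x, t), (35, x, v), (35, x, z)}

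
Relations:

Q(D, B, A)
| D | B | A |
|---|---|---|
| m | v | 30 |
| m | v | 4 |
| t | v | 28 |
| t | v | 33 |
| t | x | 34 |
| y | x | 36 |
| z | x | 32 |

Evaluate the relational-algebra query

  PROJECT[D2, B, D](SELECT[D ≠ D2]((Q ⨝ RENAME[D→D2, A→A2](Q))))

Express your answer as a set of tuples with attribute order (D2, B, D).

ρ[D→D2, A→A2]: schema becomes (D2, B, A2); tuples unchanged.
Natural join on B: {(m, v, 30, m, 30), (m, v, 30, m, 4), (m, v, 30, t, 28), (m, v, 30, t, 33), (m, v, 4, m, 30), (m, v, 4, m, 4), (m, v, 4, t, 28), (m, v, 4, t, 33), (t, v, 28, m, 30), (t, v, 28, m, 4), (t, v, 28, t, 28), (t, v, 28, t, 33), (t, v, 33, m, 30), (t, v, 33, m, 4), (t, v, 33, t, 28), (t, v, 33, t, 33), (t, x, 34, t, 34), (t, x, 34, y, 36), (t, x, 34, z, 32), (y, x, 36, t, 34), (y, x, 36, y, 36), (y, x, 36, z, 32), (z, x, 32, t, 34), (z, x, 32, y, 36), (z, x, 32, z, 32)}
Filtering on D ≠ D2 leaves {(m, v, 30, t, 28), (m, v, 30, t, 33), (m, v, 4, t, 28), (m, v, 4, t, 33), (t, v, 28, m, 30), (t, v, 28, m, 4), (t, v, 33, m, 30), (t, v, 33, m, 4), (t, x, 34, y, 36), (t, x, 34, z, 32), (y, x, 36, t, 34), (y, x, 36, z, 32), (z, x, 32, t, 34), (z, x, 32, y, 36)}.
Projecting to D2, B, D (6 duplicate(s) eliminated): {(m, v, t), (t, v, m), (t, x, y), (t, x, z), (y, x, t), (y, x, z), (z, x, t), (z, x, y)}

{(m, v, t), (t, v, m), (t, x, y), (t, x, z), (y, x, t), (y, x, z), (z, x, t), (z, x, y)}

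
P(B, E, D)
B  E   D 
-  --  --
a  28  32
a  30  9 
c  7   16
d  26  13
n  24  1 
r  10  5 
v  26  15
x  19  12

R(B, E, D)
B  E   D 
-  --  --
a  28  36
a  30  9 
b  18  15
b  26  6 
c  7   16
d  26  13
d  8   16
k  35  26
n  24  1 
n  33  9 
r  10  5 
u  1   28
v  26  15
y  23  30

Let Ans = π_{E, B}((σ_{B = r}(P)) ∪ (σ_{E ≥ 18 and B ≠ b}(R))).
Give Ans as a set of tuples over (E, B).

{(10, r), (23, y), (24, n), (26, d), (26, v), (28, a), (30, a), (33, n), (35, k)}

Filtering on B = r leaves {(r, 10, 5)}.
Filtering on E ≥ 18 and B ≠ b leaves {(a, 28, 36), (a, 30, 9), (d, 26, 13), (k, 35, 26), (n, 24, 1), (n, 33, 9), (v, 26, 15), (y, 23, 30)}.
Union: {(r, 10, 5)} with {(a, 28, 36), (a, 30, 9), (d, 26, 13), (k, 35, 26), (n, 24, 1), (n, 33, 9), (v, 26, 15), (y, 23, 30)} → {(a, 28, 36), (a, 30, 9), (d, 26, 13), (k, 35, 26), (n, 24, 1), (n, 33, 9), (r, 10, 5), (v, 26, 15), (y, 23, 30)}
π[E, B]: project onto (E, B) → {(10, r), (23, y), (24, n), (26, d), (26, v), (28, a), (30, a), (33, n), (35, k)}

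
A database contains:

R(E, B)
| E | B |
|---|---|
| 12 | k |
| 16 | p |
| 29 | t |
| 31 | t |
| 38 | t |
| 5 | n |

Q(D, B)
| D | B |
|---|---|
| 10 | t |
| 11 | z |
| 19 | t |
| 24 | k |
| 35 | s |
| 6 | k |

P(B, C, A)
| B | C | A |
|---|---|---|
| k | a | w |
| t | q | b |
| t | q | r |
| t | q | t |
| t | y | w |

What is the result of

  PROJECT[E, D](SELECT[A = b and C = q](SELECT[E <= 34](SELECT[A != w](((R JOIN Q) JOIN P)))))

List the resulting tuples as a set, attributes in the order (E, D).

{(29, 10), (29, 19), (31, 10), (31, 19)}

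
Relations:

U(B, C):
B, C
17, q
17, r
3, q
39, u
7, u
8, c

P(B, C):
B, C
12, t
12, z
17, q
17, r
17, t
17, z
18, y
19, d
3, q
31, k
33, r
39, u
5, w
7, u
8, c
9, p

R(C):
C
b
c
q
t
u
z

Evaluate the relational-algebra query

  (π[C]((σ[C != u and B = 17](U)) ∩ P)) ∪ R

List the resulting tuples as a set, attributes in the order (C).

Apply σ_{C != u and B = 17}; surviving tuples: {(17, q), (17, r)}
Set intersection of the two operands is {(17, q), (17, r)}.
Keep only column(s) C: {q, r}
Set union of the two operands is {b, c, q, r, t, u, z}.

{b, c, q, r, t, u, z}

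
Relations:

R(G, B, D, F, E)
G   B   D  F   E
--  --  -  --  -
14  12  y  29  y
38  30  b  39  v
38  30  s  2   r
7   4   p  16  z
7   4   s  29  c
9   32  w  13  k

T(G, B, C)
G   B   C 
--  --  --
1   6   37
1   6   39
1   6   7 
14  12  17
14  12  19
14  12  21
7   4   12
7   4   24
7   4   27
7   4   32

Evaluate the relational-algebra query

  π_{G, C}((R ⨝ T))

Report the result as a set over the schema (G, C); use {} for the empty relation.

{(14, 17), (14, 19), (14, 21), (7, 12), (7, 24), (7, 27), (7, 32)}

R ⋈ T (natural join on G, B): {(14, 12, y, 29, y, 17), (14, 12, y, 29, y, 19), (14, 12, y, 29, y, 21), (7, 4, p, 16, z, 12), (7, 4, p, 16, z, 24), (7, 4, p, 16, z, 27), (7, 4, p, 16, z, 32), (7, 4, s, 29, c, 12), (7, 4, s, 29, c, 24), (7, 4, s, 29, c, 27), (7, 4, s, 29, c, 32)}
π[G, C]: project onto (G, C) (4 duplicate(s) eliminated) → {(14, 17), (14, 19), (14, 21), (7, 12), (7, 24), (7, 27), (7, 32)}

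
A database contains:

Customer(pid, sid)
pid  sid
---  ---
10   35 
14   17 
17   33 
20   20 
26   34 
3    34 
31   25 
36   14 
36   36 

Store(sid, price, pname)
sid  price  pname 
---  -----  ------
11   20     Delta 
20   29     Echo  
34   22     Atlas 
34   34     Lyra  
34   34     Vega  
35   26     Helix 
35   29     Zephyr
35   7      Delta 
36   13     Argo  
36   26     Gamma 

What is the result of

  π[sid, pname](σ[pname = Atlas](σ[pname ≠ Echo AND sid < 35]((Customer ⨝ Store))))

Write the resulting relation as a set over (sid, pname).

{(34, Atlas)}

Natural join on sid: {(10, 35, 26, Helix), (10, 35, 29, Zephyr), (10, 35, 7, Delta), (20, 20, 29, Echo), (26, 34, 22, Atlas), (26, 34, 34, Lyra), (26, 34, 34, Vega), (3, 34, 22, Atlas), (3, 34, 34, Lyra), (3, 34, 34, Vega), (36, 36, 13, Argo), (36, 36, 26, Gamma)}
Filtering on pname ≠ Echo AND sid < 35 leaves {(26, 34, 22, Atlas), (26, 34, 34, Lyra), (26, 34, 34, Vega), (3, 34, 22, Atlas), (3, 34, 34, Lyra), (3, 34, 34, Vega)}.
Filtering on pname = Atlas leaves {(26, 34, 22, Atlas), (3, 34, 22, Atlas)}.
π[sid, pname]: project onto (sid, pname) (1 duplicate(s) eliminated) → {(34, Atlas)}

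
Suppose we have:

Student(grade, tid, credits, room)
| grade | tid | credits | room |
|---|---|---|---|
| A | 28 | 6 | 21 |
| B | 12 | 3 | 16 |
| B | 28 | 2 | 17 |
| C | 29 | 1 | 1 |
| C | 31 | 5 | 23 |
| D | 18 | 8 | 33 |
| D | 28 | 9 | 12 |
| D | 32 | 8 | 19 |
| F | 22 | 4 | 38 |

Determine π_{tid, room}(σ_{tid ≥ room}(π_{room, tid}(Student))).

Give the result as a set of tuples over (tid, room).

{(28, 12), (28, 17), (28, 21), (29, 1), (31, 23), (32, 19)}

Keep only column(s) room, tid: {(1, 29), (12, 28), (16, 12), (17, 28), (19, 32), (21, 28), (23, 31), (33, 18), (38, 22)}
Selection tid ≥ room: {(1, 29), (12, 28), (17, 28), (19, 32), (21, 28), (23, 31)}
Keep only column(s) tid, room: {(28, 12), (28, 17), (28, 21), (29, 1), (31, 23), (32, 19)}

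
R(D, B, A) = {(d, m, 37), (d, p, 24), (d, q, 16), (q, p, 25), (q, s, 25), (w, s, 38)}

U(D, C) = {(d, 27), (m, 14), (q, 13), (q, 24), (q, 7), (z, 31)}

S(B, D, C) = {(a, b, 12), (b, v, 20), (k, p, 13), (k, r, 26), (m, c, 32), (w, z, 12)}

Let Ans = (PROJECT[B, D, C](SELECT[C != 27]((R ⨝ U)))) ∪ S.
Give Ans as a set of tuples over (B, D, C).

{(a, b, 12), (b, v, 20), (k, p, 13), (k, r, 26), (m, c, 32), (p, q, 13), (p, q, 24), (p, q, 7), (s, q, 13), (s, q, 24), (s, q, 7), (w, z, 12)}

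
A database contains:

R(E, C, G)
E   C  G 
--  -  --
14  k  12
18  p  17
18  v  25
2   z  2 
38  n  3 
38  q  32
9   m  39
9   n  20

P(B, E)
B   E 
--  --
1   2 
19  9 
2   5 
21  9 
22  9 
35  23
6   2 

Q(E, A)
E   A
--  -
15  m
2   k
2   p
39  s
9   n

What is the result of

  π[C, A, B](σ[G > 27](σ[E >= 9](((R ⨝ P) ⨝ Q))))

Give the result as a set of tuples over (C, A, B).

{(m, n, 19), (m, n, 21), (m, n, 22)}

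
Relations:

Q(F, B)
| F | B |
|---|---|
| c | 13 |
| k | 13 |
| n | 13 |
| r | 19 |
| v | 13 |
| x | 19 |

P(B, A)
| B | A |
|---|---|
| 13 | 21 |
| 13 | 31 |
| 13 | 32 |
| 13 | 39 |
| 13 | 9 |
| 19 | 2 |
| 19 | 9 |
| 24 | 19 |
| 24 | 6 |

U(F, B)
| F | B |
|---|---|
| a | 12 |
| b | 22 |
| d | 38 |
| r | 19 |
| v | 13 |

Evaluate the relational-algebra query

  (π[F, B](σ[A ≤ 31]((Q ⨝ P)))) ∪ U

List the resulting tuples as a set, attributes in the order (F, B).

{(a, 12), (b, 22), (c, 13), (d, 38), (k, 13), (n, 13), (r, 19), (v, 13), (x, 19)}

Joining Q and P on B yields {(c, 13, 21), (c, 13, 31), (c, 13, 32), (c, 13, 39), (c, 13, 9), (k, 13, 21), (k, 13, 31), (k, 13, 32), (k, 13, 39), (k, 13, 9), (n, 13, 21), (n, 13, 31), (n, 13, 32), (n, 13, 39), (n, 13, 9), (r, 19, 2), (r, 19, 9), (v, 13, 21), (v, 13, 31), (v, 13, 32), (v, 13, 39), (v, 13, 9), (x, 19, 2), (x, 19, 9)}.
Selection A ≤ 31: {(c, 13, 21), (c, 13, 31), (c, 13, 9), (k, 13, 21), (k, 13, 31), (k, 13, 9), (n, 13, 21), (n, 13, 31), (n, 13, 9), (r, 19, 2), (r, 19, 9), (v, 13, 21), (v, 13, 31), (v, 13, 9), (x, 19, 2), (x, 19, 9)}
Keep only column(s) F, B (10 duplicate(s) eliminated): {(c, 13), (k, 13), (n, 13), (r, 19), (v, 13), (x, 19)}
Union: {(c, 13), (k, 13), (n, 13), (r, 19), (v, 13), (x, 19)} with {(a, 12), (b, 22), (d, 38), (r, 19), (v, 13)} → {(a, 12), (b, 22), (c, 13), (d, 38), (k, 13), (n, 13), (r, 19), (v, 13), (x, 19)}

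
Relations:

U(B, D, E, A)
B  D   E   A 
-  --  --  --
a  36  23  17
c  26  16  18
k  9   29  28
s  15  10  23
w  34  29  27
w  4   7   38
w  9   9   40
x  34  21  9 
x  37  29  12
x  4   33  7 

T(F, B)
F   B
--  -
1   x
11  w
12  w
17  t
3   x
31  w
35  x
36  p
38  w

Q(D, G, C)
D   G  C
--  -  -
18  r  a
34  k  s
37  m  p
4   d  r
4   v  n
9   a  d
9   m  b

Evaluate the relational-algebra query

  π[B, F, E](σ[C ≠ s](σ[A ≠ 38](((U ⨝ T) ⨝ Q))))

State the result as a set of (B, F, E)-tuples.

Joining U and T on B yields {(w, 34, 29, 27, 11), (w, 34, 29, 27, 12), (w, 34, 29, 27, 31), (w, 34, 29, 27, 38), (w, 4, 7, 38, 11), (w, 4, 7, 38, 12), (w, 4, 7, 38, 31), (w, 4, 7, 38, 38), (w, 9, 9, 40, 11), (w, 9, 9, 40, 12), (w, 9, 9, 40, 31), (w, 9, 9, 40, 38), (x, 34, 21, 9, 1), (x, 34, 21, 9, 3), (x, 34, 21, 9, 35), (x, 37, 29, 12, 1), (x, 37, 29, 12, 3), (x, 37, 29, 12, 35), (x, 4, 33, 7, 1), (x, 4, 33, 7, 3), (x, 4, 33, 7, 35)}.
Joining (U ⨝ T) and Q on D yields {(w, 34, 29, 27, 11, k, s), (w, 34, 29, 27, 12, k, s), (w, 34, 29, 27, 31, k, s), (w, 34, 29, 27, 38, k, s), (w, 4, 7, 38, 11, d, r), (w, 4, 7, 38, 11, v, n), (w, 4, 7, 38, 12, d, r), (w, 4, 7, 38, 12, v, n), (w, 4, 7, 38, 31, d, r), (w, 4, 7, 38, 31, v, n), (w, 4, 7, 38, 38, d, r), (w, 4, 7, 38, 38, v, n), (w, 9, 9, 40, 11, a, d), (w, 9, 9, 40, 11, m, b), (w, 9, 9, 40, 12, a, d), (w, 9, 9, 40, 12, m, b), (w, 9, 9, 40, 31, a, d), (w, 9, 9, 40, 31, m, b), (w, 9, 9, 40, 38, a, d), (w, 9, 9, 40, 38, m, b), (x, 34, 21, 9, 1, k, s), (x, 34, 21, 9, 3, k, s), (x, 34, 21, 9, 35, k, s), (x, 37, 29, 12, 1, m, p), (x, 37, 29, 12, 3, m, p), (x, 37, 29, 12, 35, m, p), (x, 4, 33, 7, 1, d, r), (x, 4, 33, 7, 1, v, n), (x, 4, 33, 7, 3, d, r), (x, 4, 33, 7, 3, v, n), (x, 4, 33, 7, 35, d, r), (x, 4, 33, 7, 35, v, n)}.
Filtering on A ≠ 38 leaves {(w, 34, 29, 27, 11, k, s), (w, 34, 29, 27, 12, k, s), (w, 34, 29, 27, 31, k, s), (w, 34, 29, 27, 38, k, s), (w, 9, 9, 40, 11, a, d), (w, 9, 9, 40, 11, m, b), (w, 9, 9, 40, 12, a, d), (w, 9, 9, 40, 12, m, b), (w, 9, 9, 40, 31, a, d), (w, 9, 9, 40, 31, m, b), (w, 9, 9, 40, 38, a, d), (w, 9, 9, 40, 38, m, b), (x, 34, 21, 9, 1, k, s), (x, 34, 21, 9, 3, k, s), (x, 34, 21, 9, 35, k, s), (x, 37, 29, 12, 1, m, p), (x, 37, 29, 12, 3, m, p), (x, 37, 29, 12, 35, m, p), (x, 4, 33, 7, 1, d, r), (x, 4, 33, 7, 1, v, n), (x, 4, 33, 7, 3, d, r), (x, 4, 33, 7, 3, v, n), (x, 4, 33, 7, 35, d, r), (x, 4, 33, 7, 35, v, n)}.
Filtering on C ≠ s leaves {(w, 9, 9, 40, 11, a, d), (w, 9, 9, 40, 11, m, b), (w, 9, 9, 40, 12, a, d), (w, 9, 9, 40, 12, m, b), (w, 9, 9, 40, 31, a, d), (w, 9, 9, 40, 31, m, b), (w, 9, 9, 40, 38, a, d), (w, 9, 9, 40, 38, m, b), (x, 37, 29, 12, 1, m, p), (x, 37, 29, 12, 3, m, p), (x, 37, 29, 12, 35, m, p), (x, 4, 33, 7, 1, d, r), (x, 4, 33, 7, 1, v, n), (x, 4, 33, 7, 3, d, r), (x, 4, 33, 7, 3, v, n), (x, 4, 33, 7, 35, d, r), (x, 4, 33, 7, 35, v, n)}.
Projecting to B, F, E (7 duplicate(s) eliminated): {(w, 11, 9), (w, 12, 9), (w, 31, 9), (w, 38, 9), (x, 1, 29), (x, 1, 33), (x, 3, 29), (x, 3, 33), (x, 35, 29), (x, 35, 33)}

{(w, 11, 9), (w, 12, 9), (w, 31, 9), (w, 38, 9), (x, 1, 29), (x, 1, 33), (x, 3, 29), (x, 3, 33), (x, 35, 29), (x, 35, 33)}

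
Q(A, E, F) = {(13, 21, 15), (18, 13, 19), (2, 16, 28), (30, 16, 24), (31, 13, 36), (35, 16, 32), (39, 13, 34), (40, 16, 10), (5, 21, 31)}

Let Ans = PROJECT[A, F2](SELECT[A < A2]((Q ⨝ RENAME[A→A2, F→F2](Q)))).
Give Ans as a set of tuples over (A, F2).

ρ[A→A2, F→F2]: schema becomes (A2, E, F2); tuples unchanged.
Joining Q and RENAME[A→A2, F→F2](Q) on E yields {(13, 21, 15, 13, 15), (13, 21, 15, 5, 31), (18, 13, 19, 18, 19), (18, 13, 19, 31, 36), (18, 13, 19, 39, 34), (2, 16, 28, 2, 28), (2, 16, 28, 30, 24), (2, 16, 28, 35, 32), (2, 16, 28, 40, 10), (30, 16, 24, 2, 28), (30, 16, 24, 30, 24), (30, 16, 24, 35, 32), (30, 16, 24, 40, 10), (31, 13, 36, 18, 19), (31, 13, 36, 31, 36), (31, 13, 36, 39, 34), (35, 16, 32, 2, 28), (35, 16, 32, 30, 24), (35, 16, 32, 35, 32), (35, 16, 32, 40, 10), (39, 13, 34, 18, 19), (39, 13, 34, 31, 36), (39, 13, 34, 39, 34), (40, 16, 10, 2, 28), (40, 16, 10, 30, 24), (40, 16, 10, 35, 32), (40, 16, 10, 40, 10), (5, 21, 31, 13, 15), (5, 21, 31, 5, 31)}.
σ[A < A2]: keep tuples satisfying A < A2 → {(18, 13, 19, 31, 36), (18, 13, 19, 39, 34), (2, 16, 28, 30, 24), (2, 16, 28, 35, 32), (2, 16, 28, 40, 10), (30, 16, 24, 35, 32), (30, 16, 24, 40, 10), (31, 13, 36, 39, 34), (35, 16, 32, 40, 10), (5, 21, 31, 13, 15)}
π_{A, F2} gives {(18, 34), (18, 36), (2, 10), (2, 24), (2, 32), (30, 10), (30, 32), (31, 34), (35, 10), (5, 15)}.

{(18, 34), (18, 36), (2, 10), (2, 24), (2, 32), (30, 10), (30, 32), (31, 34), (35, 10), (5, 15)}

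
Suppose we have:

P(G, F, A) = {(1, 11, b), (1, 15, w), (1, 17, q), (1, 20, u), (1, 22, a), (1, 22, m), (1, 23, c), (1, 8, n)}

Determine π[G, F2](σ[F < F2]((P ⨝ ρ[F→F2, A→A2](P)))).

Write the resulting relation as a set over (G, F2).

{(1, 11), (1, 15), (1, 17), (1, 20), (1, 22), (1, 23)}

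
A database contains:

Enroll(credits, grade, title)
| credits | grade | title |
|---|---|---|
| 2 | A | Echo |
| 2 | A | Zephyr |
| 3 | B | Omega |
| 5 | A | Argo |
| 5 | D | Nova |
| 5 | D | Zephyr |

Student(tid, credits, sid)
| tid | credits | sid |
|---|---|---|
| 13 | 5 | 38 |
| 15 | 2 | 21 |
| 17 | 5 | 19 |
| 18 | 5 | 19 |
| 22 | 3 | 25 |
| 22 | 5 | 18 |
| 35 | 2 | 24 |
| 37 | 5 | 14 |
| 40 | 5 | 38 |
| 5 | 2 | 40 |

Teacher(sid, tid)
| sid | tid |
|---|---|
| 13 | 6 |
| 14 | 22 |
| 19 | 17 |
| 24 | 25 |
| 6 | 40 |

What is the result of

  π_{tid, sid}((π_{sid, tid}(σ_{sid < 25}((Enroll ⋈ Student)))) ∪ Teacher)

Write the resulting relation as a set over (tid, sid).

{(15, 21), (17, 19), (18, 19), (22, 14), (22, 18), (25, 24), (35, 24), (37, 14), (40, 6), (6, 13)}

Natural join on credits: {(2, A, Echo, 15, 21), (2, A, Echo, 35, 24), (2, A, Echo, 5, 40), (2, A, Zephyr, 15, 21), (2, A, Zephyr, 35, 24), (2, A, Zephyr, 5, 40), (3, B, Omega, 22, 25), (5, A, Argo, 13, 38), (5, A, Argo, 17, 19), (5, A, Argo, 18, 19), (5, A, Argo, 22, 18), (5, A, Argo, 37, 14), (5, A, Argo, 40, 38), (5, D, Nova, 13, 38), (5, D, Nova, 17, 19), (5, D, Nova, 18, 19), (5, D, Nova, 22, 18), (5, D, Nova, 37, 14), (5, D, Nova, 40, 38), (5, D, Zephyr, 13, 38), (5, D, Zephyr, 17, 19), (5, D, Zephyr, 18, 19), (5, D, Zephyr, 22, 18), (5, D, Zephyr, 37, 14), (5, D, Zephyr, 40, 38)}
Apply σ_{sid < 25}; surviving tuples: {(2, A, Echo, 15, 21), (2, A, Echo, 35, 24), (2, A, Zephyr, 15, 21), (2, A, Zephyr, 35, 24), (5, A, Argo, 17, 19), (5, A, Argo, 18, 19), (5, A, Argo, 22, 18), (5, A, Argo, 37, 14), (5, D, Nova, 17, 19), (5, D, Nova, 18, 19), (5, D, Nova, 22, 18), (5, D, Nova, 37, 14), (5, D, Zephyr, 17, 19), (5, D, Zephyr, 18, 19), (5, D, Zephyr, 22, 18), (5, D, Zephyr, 37, 14)}
Projecting to sid, tid (10 duplicate(s) eliminated): {(14, 37), (18, 22), (19, 17), (19, 18), (21, 15), (24, 35)}
Taking the union: {(13, 6), (14, 22), (14, 37), (18, 22), (19, 17), (19, 18), (21, 15), (24, 25), (24, 35), (6, 40)}
Projecting to tid, sid: {(15, 21), (17, 19), (18, 19), (22, 14), (22, 18), (25, 24), (35, 24), (37, 14), (40, 6), (6, 13)}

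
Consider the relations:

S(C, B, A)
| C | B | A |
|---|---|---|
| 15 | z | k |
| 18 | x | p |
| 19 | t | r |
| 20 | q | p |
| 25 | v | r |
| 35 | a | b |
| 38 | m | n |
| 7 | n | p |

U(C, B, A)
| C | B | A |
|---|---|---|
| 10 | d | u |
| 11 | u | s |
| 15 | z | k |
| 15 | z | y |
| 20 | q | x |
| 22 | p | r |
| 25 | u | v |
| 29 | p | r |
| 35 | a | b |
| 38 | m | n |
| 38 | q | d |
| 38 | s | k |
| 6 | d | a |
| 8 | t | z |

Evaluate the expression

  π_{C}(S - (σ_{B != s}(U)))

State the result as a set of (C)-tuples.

{18, 19, 20, 25, 7}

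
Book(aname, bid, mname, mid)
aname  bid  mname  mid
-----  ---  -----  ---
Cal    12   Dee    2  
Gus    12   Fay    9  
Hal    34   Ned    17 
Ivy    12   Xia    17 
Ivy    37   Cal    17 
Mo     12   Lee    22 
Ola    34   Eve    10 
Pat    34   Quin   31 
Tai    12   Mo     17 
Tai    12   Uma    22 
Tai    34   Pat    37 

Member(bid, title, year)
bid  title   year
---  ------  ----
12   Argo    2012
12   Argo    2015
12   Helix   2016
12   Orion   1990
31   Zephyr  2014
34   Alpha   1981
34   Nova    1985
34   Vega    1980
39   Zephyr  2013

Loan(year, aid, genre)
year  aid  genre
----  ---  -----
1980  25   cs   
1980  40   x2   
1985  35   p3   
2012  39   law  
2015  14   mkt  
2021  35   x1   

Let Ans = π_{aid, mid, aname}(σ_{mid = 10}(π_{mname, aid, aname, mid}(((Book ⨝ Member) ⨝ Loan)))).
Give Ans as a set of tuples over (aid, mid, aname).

{(25, 10, Ola), (35, 10, Ola), (40, 10, Ola)}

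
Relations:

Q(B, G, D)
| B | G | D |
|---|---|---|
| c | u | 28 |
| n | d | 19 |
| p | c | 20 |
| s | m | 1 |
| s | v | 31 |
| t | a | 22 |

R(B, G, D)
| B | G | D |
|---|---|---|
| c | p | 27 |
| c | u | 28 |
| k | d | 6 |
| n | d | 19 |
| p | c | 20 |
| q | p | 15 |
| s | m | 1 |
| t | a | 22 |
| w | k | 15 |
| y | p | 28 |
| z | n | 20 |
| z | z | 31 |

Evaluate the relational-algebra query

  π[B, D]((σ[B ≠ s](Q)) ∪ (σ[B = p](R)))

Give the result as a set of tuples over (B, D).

Apply σ_{B ≠ s}; surviving tuples: {(c, u, 28), (n, d, 19), (p, c, 20), (t, a, 22)}
Apply σ_{B = p}; surviving tuples: {(p, c, 20)}
Union: {(c, u, 28), (n, d, 19), (p, c, 20), (t, a, 22)} with {(p, c, 20)} → {(c, u, 28), (n, d, 19), (p, c, 20), (t, a, 22)}
Keep only column(s) B, D: {(c, 28), (n, 19), (p, 20), (t, 22)}

{(c, 28), (n, 19), (p, 20), (t, 22)}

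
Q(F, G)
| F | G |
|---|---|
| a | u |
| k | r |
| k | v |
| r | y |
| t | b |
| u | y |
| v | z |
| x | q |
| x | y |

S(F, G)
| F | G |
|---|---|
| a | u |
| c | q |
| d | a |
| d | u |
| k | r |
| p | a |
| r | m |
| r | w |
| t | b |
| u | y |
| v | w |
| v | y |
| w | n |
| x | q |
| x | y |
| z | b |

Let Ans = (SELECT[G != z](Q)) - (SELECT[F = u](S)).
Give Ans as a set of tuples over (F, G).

{(a, u), (k, r), (k, v), (r, y), (t, b), (x, q), (x, y)}

Filtering on G != z leaves {(a, u), (k, r), (k, v), (r, y), (t, b), (u, y), (x, q), (x, y)}.
Filtering on F = u leaves {(u, y)}.
Taking the difference: {(a, u), (k, r), (k, v), (r, y), (t, b), (x, q), (x, y)}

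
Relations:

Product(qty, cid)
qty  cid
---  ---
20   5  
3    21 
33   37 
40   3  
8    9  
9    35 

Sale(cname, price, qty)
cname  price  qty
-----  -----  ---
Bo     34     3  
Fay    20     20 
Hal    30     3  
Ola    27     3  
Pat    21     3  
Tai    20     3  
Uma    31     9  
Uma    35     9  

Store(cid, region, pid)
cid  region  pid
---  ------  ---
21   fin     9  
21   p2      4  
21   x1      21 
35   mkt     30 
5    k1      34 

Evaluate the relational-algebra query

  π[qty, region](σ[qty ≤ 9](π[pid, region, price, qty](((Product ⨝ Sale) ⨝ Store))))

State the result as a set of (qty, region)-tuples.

{(3, fin), (3, p2), (3, x1), (9, mkt)}

Natural join on qty: {(20, 5, Fay, 20), (3, 21, Bo, 34), (3, 21, Hal, 30), (3, 21, Ola, 27), (3, 21, Pat, 21), (3, 21, Tai, 20), (9, 35, Uma, 31), (9, 35, Uma, 35)}
Natural join on cid: {(20, 5, Fay, 20, k1, 34), (3, 21, Bo, 34, fin, 9), (3, 21, Bo, 34, p2, 4), (3, 21, Bo, 34, x1, 21), (3, 21, Hal, 30, fin, 9), (3, 21, Hal, 30, p2, 4), (3, 21, Hal, 30, x1, 21), (3, 21, Ola, 27, fin, 9), (3, 21, Ola, 27, p2, 4), (3, 21, Ola, 27, x1, 21), (3, 21, Pat, 21, fin, 9), (3, 21, Pat, 21, p2, 4), (3, 21, Pat, 21, x1, 21), (3, 21, Tai, 20, fin, 9), (3, 21, Tai, 20, p2, 4), (3, 21, Tai, 20, x1, 21), (9, 35, Uma, 31, mkt, 30), (9, 35, Uma, 35, mkt, 30)}
Keep only column(s) pid, region, price, qty: {(21, x1, 20, 3), (21, x1, 21, 3), (21, x1, 27, 3), (21, x1, 30, 3), (21, x1, 34, 3), (30, mkt, 31, 9), (30, mkt, 35, 9), (34, k1, 20, 20), (4, p2, 20, 3), (4, p2, 21, 3), (4, p2, 27, 3), (4, p2, 30, 3), (4, p2, 34, 3), (9, fin, 20, 3), (9, fin, 21, 3), (9, fin, 27, 3), (9, fin, 30, 3), (9, fin, 34, 3)}
σ[qty ≤ 9]: keep tuples satisfying qty ≤ 9 → {(21, x1, 20, 3), (21, x1, 21, 3), (21, x1, 27, 3), (21, x1, 30, 3), (21, x1, 34, 3), (30, mkt, 31, 9), (30, mkt, 35, 9), (4, p2, 20, 3), (4, p2, 21, 3), (4, p2, 27, 3), (4, p2, 30, 3), (4, p2, 34, 3), (9, fin, 20, 3), (9, fin, 21, 3), (9, fin, 27, 3), (9, fin, 30, 3), (9, fin, 34, 3)}
Keep only column(s) qty, region (13 duplicate(s) eliminated): {(3, fin), (3, p2), (3, x1), (9, mkt)}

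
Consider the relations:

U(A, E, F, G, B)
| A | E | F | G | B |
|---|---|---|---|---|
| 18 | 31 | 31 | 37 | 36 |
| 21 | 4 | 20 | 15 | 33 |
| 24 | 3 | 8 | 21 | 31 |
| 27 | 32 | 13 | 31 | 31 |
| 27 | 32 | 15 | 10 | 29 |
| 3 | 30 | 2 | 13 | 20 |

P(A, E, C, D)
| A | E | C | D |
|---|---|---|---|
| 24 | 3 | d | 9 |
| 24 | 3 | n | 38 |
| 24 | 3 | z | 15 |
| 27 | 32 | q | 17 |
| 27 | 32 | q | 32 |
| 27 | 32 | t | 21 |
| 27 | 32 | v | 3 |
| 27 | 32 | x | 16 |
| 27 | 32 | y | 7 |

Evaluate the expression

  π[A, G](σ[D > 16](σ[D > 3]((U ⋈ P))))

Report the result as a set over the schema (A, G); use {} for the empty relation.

{(24, 21), (27, 10), (27, 31)}

Natural join on A, E: {(24, 3, 8, 21, 31, d, 9), (24, 3, 8, 21, 31, n, 38), (24, 3, 8, 21, 31, z, 15), (27, 32, 13, 31, 31, q, 17), (27, 32, 13, 31, 31, q, 32), (27, 32, 13, 31, 31, t, 21), (27, 32, 13, 31, 31, v, 3), (27, 32, 13, 31, 31, x, 16), (27, 32, 13, 31, 31, y, 7), (27, 32, 15, 10, 29, q, 17), (27, 32, 15, 10, 29, q, 32), (27, 32, 15, 10, 29, t, 21), (27, 32, 15, 10, 29, v, 3), (27, 32, 15, 10, 29, x, 16), (27, 32, 15, 10, 29, y, 7)}
Selection D > 3: {(24, 3, 8, 21, 31, d, 9), (24, 3, 8, 21, 31, n, 38), (24, 3, 8, 21, 31, z, 15), (27, 32, 13, 31, 31, q, 17), (27, 32, 13, 31, 31, q, 32), (27, 32, 13, 31, 31, t, 21), (27, 32, 13, 31, 31, x, 16), (27, 32, 13, 31, 31, y, 7), (27, 32, 15, 10, 29, q, 17), (27, 32, 15, 10, 29, q, 32), (27, 32, 15, 10, 29, t, 21), (27, 32, 15, 10, 29, x, 16), (27, 32, 15, 10, 29, y, 7)}
Selection D > 16: {(24, 3, 8, 21, 31, n, 38), (27, 32, 13, 31, 31, q, 17), (27, 32, 13, 31, 31, q, 32), (27, 32, 13, 31, 31, t, 21), (27, 32, 15, 10, 29, q, 17), (27, 32, 15, 10, 29, q, 32), (27, 32, 15, 10, 29, t, 21)}
Projecting to A, G (4 duplicate(s) eliminated): {(24, 21), (27, 10), (27, 31)}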